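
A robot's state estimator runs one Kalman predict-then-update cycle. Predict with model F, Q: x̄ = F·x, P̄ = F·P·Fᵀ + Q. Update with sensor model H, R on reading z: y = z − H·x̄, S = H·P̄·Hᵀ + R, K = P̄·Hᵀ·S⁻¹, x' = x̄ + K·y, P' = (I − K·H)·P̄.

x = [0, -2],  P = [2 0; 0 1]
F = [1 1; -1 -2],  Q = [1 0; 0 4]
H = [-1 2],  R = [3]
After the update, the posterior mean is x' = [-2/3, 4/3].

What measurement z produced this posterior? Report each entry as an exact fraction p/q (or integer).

z = [3]

x̄ = F·x = [-2, 4]
P̄ = F·P·Fᵀ + Q = [4 -4; -4 10]
S = H·P̄·Hᵀ + R = [63]
K = P̄·Hᵀ·S⁻¹ = [-4/21; 8/21]
x' − x̄ = [4/3, -8/3] = K·y
y = (KᵀK)⁻¹·Kᵀ·(x' − x̄) = [-7]
z = y + H·x̄ = [-7] + [10] = [3]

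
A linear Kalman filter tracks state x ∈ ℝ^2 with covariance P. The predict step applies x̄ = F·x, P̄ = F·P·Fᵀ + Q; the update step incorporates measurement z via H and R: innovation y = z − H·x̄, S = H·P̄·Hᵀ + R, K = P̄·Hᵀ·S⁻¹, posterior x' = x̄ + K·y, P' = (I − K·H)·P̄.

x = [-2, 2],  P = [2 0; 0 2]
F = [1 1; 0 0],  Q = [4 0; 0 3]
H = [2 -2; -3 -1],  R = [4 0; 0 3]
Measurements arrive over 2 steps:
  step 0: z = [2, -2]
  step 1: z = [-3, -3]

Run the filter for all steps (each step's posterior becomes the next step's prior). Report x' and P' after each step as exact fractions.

step 0: x̄ = F·x = [0, 0]
step 0: P̄ = F·P·Fᵀ + Q = [8 0; 0 3]
step 0: y = z − H·x̄ = [2, -2]
step 0: S = H·P̄·Hᵀ + R = [48 -42; -42 78]
step 0: K = P̄·Hᵀ·S⁻¹ = [4/33 -8/33; -3/10 -1/5]
step 0: x' = x̄ + K·y = [8/11, -1/5]
step 0: P' = (I − K·H)·P̄ = [8/33 0; 0 3/5]
step 1: x̄ = F·x = [29/55, 0]
step 1: P̄ = F·P·Fᵀ + Q = [799/165 0; 0 3]
step 1: y = z − H·x̄ = [-223/55, -78/55]
step 1: S = H·P̄·Hᵀ + R = [5836/165 -1268/55; -1268/55 2727/55]
step 1: K = P̄·Hᵀ·S⁻¹ = [799/6722 -799/3361; -3/10 -1/5]
step 1: x' = x̄ + K·y = [2571/6722, 3/2]
step 1: P' = (I − K·H)·P̄ = [799/3361 0; 0 3/5]

step 0: x' = [8/11, -1/5], P' = [8/33 0; 0 3/5]
step 1: x' = [2571/6722, 3/2], P' = [799/3361 0; 0 3/5]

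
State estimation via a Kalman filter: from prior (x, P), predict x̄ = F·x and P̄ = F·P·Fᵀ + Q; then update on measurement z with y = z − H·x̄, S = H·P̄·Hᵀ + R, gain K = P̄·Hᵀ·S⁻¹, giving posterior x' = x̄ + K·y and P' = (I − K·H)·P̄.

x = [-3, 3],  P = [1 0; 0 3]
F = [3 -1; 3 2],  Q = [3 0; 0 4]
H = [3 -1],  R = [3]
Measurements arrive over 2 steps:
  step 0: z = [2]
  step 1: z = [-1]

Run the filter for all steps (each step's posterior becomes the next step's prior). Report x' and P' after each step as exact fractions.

step 0: x' = [-54/29, -199/29], P' = [411/145 1107/145; 1107/145 3369/145]
step 1: x' = [-589/2887, 4060/37531], P' = [14334/2887 42471/2887; 42471/2887 1746948/37531]

step 0: x̄ = F·x = [-12, -3]
step 0: P̄ = F·P·Fᵀ + Q = [15 3; 3 25]
step 0: y = z − H·x̄ = [35]
step 0: S = H·P̄·Hᵀ + R = [145]
step 0: K = P̄·Hᵀ·S⁻¹ = [42/145; -16/145]
step 0: x' = x̄ + K·y = [-54/29, -199/29]
step 0: P' = (I − K·H)·P̄ = [411/145 1107/145; 1107/145 3369/145]
step 1: x̄ = F·x = [37/29, -560/29]
step 1: P̄ = F·P·Fᵀ + Q = [861/145 282/145; 282/145 31039/145]
step 1: y = z − H·x̄ = [-700/29]
step 1: S = H·P̄·Hᵀ + R = [37531/145]
step 1: K = P̄·Hᵀ·S⁻¹ = [177/2887; -30193/37531]
step 1: x' = x̄ + K·y = [-589/2887, 4060/37531]
step 1: P' = (I − K·H)·P̄ = [14334/2887 42471/2887; 42471/2887 1746948/37531]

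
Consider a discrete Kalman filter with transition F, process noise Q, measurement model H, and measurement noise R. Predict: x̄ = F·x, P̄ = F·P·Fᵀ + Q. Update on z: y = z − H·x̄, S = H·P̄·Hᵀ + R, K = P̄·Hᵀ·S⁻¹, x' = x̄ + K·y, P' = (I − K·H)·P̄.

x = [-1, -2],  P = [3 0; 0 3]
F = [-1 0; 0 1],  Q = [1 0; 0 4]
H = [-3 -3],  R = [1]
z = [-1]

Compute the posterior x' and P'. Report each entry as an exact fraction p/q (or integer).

x̄ = F·x = [1, -2]
P̄ = F·P·Fᵀ + Q = [4 0; 0 7]
y = z − H·x̄ = [-4]
S = H·P̄·Hᵀ + R = [100]
K = P̄·Hᵀ·S⁻¹ = [-3/25; -21/100]
x' = x̄ + K·y = [37/25, -29/25]
P' = (I − K·H)·P̄ = [64/25 -63/25; -63/25 259/100]

x' = [37/25, -29/25]
P' = [64/25 -63/25; -63/25 259/100]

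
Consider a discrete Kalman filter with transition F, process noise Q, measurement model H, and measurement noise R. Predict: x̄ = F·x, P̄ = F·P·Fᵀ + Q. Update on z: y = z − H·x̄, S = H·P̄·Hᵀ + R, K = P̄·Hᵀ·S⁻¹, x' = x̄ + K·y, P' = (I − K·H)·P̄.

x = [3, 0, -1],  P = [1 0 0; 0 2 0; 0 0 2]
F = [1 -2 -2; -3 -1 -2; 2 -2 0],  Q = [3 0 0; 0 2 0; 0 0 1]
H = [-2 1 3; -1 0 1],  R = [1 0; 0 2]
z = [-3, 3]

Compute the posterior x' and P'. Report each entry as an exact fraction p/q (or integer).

x' = [187/147, -1571/147, 512/147]
P' = [1355/147 -316/147 1027/147; -316/147 1381/147 -218/49; 1027/147 -218/49 925/147]

x̄ = F·x = [5, -7, 6]
P̄ = F·P·Fᵀ + Q = [20 9 10; 9 21 -2; 10 -2 13]
y = z − H·x̄ = [-4, 2]
S = H·P̄·Hᵀ + R = [51 18; 18 15]
K = P̄·Hᵀ·S⁻¹ = [55/147 -164/147; 17/49 -169/147; 67/147 -17/49]
x' = x̄ + K·y = [187/147, -1571/147, 512/147]
P' = (I − K·H)·P̄ = [1355/147 -316/147 1027/147; -316/147 1381/147 -218/49; 1027/147 -218/49 925/147]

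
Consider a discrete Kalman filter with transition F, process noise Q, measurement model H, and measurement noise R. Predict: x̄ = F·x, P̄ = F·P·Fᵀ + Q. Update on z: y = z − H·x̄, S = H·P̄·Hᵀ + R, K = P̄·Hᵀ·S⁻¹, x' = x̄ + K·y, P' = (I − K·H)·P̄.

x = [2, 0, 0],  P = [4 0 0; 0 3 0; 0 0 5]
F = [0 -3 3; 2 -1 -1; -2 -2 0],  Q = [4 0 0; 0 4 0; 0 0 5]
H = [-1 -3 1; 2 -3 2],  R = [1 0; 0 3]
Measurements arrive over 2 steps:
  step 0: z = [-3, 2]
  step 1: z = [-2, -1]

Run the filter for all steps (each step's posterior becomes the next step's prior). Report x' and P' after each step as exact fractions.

step 0: x' = [279754/142187, 6532/142187, -261745/284374], P' = [300552/142187 -326698/142187 -728304/142187; -326698/142187 446884/142187 984658/142187; -728304/142187 984658/142187 4461387/284374]
step 1: x' = [141720774/81097921, -10327801854/7704302495, -6597023276/1540860499], P' = [104127219/81097921 -93739545/81097921 -203976771/81097921; -93739545/81097921 11876100909/7704302495 5045662143/1540860499; -203976771/81097921 5045662143/1540860499 22707413661/3081720998]

step 0: x̄ = F·x = [0, 4, -4]
step 0: P̄ = F·P·Fᵀ + Q = [76 -6 18; -6 28 -10; 18 -10 33]
step 0: y = z − H·x̄ = [13, 22]
step 0: S = H·P̄·Hᵀ + R = [350 274; 274 1027]
step 0: K = P̄·Hᵀ·S⁻¹ = [-48762/142187 41530/142187; -29296/142187 -8244/142187; 10047/284374 16935/142187]
step 0: x' = x̄ + K·y = [279754/142187, 6532/142187, -261745/284374]
step 0: P' = (I − K·H)·P̄ = [300552/142187 -326698/142187 -728304/142187; -326698/142187 446884/142187 984658/142187; -728304/142187 984658/142187 4461387/284374]
step 1: x̄ = F·x = [-824427/284374, 1367697/284374, -572572/142187]
step 1: P̄ = F·P·Fᵀ + Q = [13886203/284374 -15522129/284374 -817008/142187; -15522129/284374 21275715/284374 857664/142187; -817008/142187 857664/142187 1087095/142187]
step 1: y = z − H·x̄ = [1927530/142187, 7757859/284374]
step 1: S = H·P̄·Hᵀ + R = [53834746/142187 99592922/142187; 99592922/142187 409185613/284374]
step 1: K = P̄·Hᵀ·S⁻¹ = [-26885355/81097921 27173177/81097921; -1494735237/7704302495 -994064949/7704302495; 184558101/3081720998 -60230022/1540860499]
step 1: x' = x̄ + K·y = [141720774/81097921, -10327801854/7704302495, -6597023276/1540860499]
step 1: P' = (I − K·H)·P̄ = [104127219/81097921 -93739545/81097921 -203976771/81097921; -93739545/81097921 11876100909/7704302495 5045662143/1540860499; -203976771/81097921 5045662143/1540860499 22707413661/3081720998]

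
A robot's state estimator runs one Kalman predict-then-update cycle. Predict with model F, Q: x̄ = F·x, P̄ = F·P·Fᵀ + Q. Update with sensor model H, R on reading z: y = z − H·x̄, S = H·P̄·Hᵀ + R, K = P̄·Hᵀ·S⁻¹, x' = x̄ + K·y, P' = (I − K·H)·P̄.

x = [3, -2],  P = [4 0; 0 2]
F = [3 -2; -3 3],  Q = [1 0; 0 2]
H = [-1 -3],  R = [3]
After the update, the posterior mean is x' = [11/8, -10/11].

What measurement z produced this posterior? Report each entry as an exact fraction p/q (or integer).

z = [1]

x̄ = F·x = [13, -15]
P̄ = F·P·Fᵀ + Q = [45 -48; -48 56]
S = H·P̄·Hᵀ + R = [264]
K = P̄·Hᵀ·S⁻¹ = [3/8; -5/11]
x' − x̄ = [-93/8, 155/11] = K·y
y = (KᵀK)⁻¹·Kᵀ·(x' − x̄) = [-31]
z = y + H·x̄ = [-31] + [32] = [1]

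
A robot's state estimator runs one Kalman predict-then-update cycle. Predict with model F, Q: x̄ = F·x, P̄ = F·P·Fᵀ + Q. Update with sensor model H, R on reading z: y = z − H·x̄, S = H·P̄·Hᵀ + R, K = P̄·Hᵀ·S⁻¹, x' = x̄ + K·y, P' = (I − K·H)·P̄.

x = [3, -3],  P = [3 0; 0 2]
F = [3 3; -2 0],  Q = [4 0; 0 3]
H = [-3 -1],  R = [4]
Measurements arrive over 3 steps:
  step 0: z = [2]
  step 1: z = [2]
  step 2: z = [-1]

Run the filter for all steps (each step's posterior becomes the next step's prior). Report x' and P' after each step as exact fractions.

step 0: x̄ = F·x = [0, -6]
step 0: P̄ = F·P·Fᵀ + Q = [49 -18; -18 15]
step 0: y = z − H·x̄ = [-4]
step 0: S = H·P̄·Hᵀ + R = [352]
step 0: K = P̄·Hᵀ·S⁻¹ = [-129/352; 39/352]
step 0: x' = x̄ + K·y = [129/88, -567/88]
step 0: P' = (I − K·H)·P̄ = [607/352 -1305/352; -1305/352 3759/352]
step 1: x̄ = F·x = [-657/44, -129/44]
step 1: P̄ = F·P·Fᵀ + Q = [4303/88 1047/88; 1047/88 871/88]
step 1: y = z − H·x̄ = [-503/11]
step 1: S = H·P̄·Hᵀ + R = [5779/11]
step 1: K = P̄·Hᵀ·S⁻¹ = [-3489/11558; -1003/11558]
step 1: x' = x̄ + K·y = [-26079/23116, 23957/23116]
step 1: P' = (I − K·H)·P̄ = [47345/46232 -86211/46232; -86211/46232 274681/46232]
step 2: x̄ = F·x = [-3183/11558, 26079/11558]
step 2: P̄ = F·P·Fᵀ + Q = [382841/11558 58299/11558; 58299/11558 82019/11558]
step 2: y = z − H·x̄ = [2486/5779]
step 2: S = H·P̄·Hᵀ + R = [1961807/5779]
step 2: K = P̄·Hᵀ·S⁻¹ = [-603411/1961807; -128458/1961807]
step 2: x' = x̄ + K·y = [-1599687/3923614, 8742563/3923614]
step 2: P' = (I − K·H)·P̄ = [3954055/3923614 -7034877/3923614; -7034877/3923614 22132295/3923614]

step 0: x' = [129/88, -567/88], P' = [607/352 -1305/352; -1305/352 3759/352]
step 1: x' = [-26079/23116, 23957/23116], P' = [47345/46232 -86211/46232; -86211/46232 274681/46232]
step 2: x' = [-1599687/3923614, 8742563/3923614], P' = [3954055/3923614 -7034877/3923614; -7034877/3923614 22132295/3923614]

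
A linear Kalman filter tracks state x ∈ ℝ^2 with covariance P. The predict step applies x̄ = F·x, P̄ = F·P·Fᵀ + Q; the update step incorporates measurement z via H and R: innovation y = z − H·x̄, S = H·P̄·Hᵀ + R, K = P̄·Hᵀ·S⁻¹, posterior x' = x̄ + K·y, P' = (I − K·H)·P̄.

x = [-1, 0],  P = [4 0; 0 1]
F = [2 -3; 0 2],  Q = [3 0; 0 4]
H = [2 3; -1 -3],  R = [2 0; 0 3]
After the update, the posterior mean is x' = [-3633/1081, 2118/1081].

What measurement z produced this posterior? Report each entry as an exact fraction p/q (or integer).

z = [-1, -3]

x̄ = F·x = [-2, 0]
P̄ = F·P·Fᵀ + Q = [28 -6; -6 8]
S = H·P̄·Hᵀ + R = [114 -74; -74 67]
K = P̄·Hᵀ·S⁻¹ = [903/1081 836/1081; -264/1081 -582/1081]
x' − x̄ = [-1471/1081, 2118/1081] = K·y
y = (KᵀK)⁻¹·Kᵀ·(x' − x̄) = [3, -5]
z = y + H·x̄ = [3, -5] + [-4, 2] = [-1, -3]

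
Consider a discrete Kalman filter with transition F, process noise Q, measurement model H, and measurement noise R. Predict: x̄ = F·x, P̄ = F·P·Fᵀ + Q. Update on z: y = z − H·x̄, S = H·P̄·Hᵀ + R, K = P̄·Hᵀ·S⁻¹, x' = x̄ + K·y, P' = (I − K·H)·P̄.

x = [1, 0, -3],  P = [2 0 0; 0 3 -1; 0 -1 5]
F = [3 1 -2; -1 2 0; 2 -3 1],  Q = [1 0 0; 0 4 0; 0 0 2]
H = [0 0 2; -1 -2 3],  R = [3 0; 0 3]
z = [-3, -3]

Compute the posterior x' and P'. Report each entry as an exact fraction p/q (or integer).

x' = [60267/13751, -29175/13751, -14889/13751]
P' = [312594/13751 -115812/13751 19806/13751; -115812/13751 63198/13751 1464/13751; 19806/13751 1464/13751 8196/13751]

x̄ = F·x = [9, -1, -1]
P̄ = F·P·Fᵀ + Q = [46 4 -14; 4 18 -24; -14 -24 48]
y = z − H·x̄ = [-1, 7]
S = H·P̄·Hᵀ + R = [195 412; 412 941]
K = P̄·Hᵀ·S⁻¹ = [13204/13751 -7184/13751; 976/13751 -2064/13751; 5464/13751 618/13751]
x' = x̄ + K·y = [60267/13751, -29175/13751, -14889/13751]
P' = (I − K·H)·P̄ = [312594/13751 -115812/13751 19806/13751; -115812/13751 63198/13751 1464/13751; 19806/13751 1464/13751 8196/13751]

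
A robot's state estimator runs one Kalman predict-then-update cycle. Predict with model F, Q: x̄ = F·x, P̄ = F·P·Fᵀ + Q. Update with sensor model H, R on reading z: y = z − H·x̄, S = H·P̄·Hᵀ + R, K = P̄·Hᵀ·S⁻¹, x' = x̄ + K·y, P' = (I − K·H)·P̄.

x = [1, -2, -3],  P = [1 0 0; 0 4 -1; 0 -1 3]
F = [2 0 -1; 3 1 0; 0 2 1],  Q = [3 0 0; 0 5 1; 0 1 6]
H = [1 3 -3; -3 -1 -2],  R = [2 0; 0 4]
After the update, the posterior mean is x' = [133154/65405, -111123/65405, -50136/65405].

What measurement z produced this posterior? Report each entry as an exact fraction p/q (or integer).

z = [-1, -3]

x̄ = F·x = [5, 1, -7]
P̄ = F·P·Fᵀ + Q = [10 7 -1; 7 18 8; -1 8 21]
S = H·P̄·Hᵀ + R = [267 -59; -59 258]
K = P̄·Hᵀ·S⁻¹ = [6707/65405 -7339/65405; 6301/65405 -12502/65405; -13093/65405 -14909/65405]
x' − x̄ = [-193871/65405, -176528/65405, 407699/65405] = K·y
y = (KᵀK)⁻¹·Kᵀ·(x' − x̄) = [-30, -1]
z = y + H·x̄ = [-30, -1] + [29, -2] = [-1, -3]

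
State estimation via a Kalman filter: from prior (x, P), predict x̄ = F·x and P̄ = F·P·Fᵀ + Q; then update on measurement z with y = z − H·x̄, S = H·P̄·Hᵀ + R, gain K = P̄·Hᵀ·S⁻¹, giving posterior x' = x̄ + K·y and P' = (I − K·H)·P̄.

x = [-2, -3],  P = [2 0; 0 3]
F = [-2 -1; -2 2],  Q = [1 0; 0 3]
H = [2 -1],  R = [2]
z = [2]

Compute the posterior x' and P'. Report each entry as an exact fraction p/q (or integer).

x' = [147/65, 136/65]
P' = [296/65 548/65; 548/65 1134/65]

x̄ = F·x = [7, -2]
P̄ = F·P·Fᵀ + Q = [12 2; 2 23]
y = z − H·x̄ = [-14]
S = H·P̄·Hᵀ + R = [65]
K = P̄·Hᵀ·S⁻¹ = [22/65; -19/65]
x' = x̄ + K·y = [147/65, 136/65]
P' = (I − K·H)·P̄ = [296/65 548/65; 548/65 1134/65]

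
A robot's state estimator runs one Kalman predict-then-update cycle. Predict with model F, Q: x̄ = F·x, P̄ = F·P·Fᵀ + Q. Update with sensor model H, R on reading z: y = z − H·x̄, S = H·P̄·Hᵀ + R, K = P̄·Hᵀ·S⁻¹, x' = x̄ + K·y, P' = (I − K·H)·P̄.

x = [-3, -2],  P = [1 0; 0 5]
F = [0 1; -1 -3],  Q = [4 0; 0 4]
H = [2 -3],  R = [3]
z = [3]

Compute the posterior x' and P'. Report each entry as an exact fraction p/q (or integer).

x̄ = F·x = [-2, 9]
P̄ = F·P·Fᵀ + Q = [9 -15; -15 50]
y = z − H·x̄ = [34]
S = H·P̄·Hᵀ + R = [669]
K = P̄·Hᵀ·S⁻¹ = [21/223; -60/223]
x' = x̄ + K·y = [268/223, -33/223]
P' = (I − K·H)·P̄ = [684/223 435/223; 435/223 350/223]

x' = [268/223, -33/223]
P' = [684/223 435/223; 435/223 350/223]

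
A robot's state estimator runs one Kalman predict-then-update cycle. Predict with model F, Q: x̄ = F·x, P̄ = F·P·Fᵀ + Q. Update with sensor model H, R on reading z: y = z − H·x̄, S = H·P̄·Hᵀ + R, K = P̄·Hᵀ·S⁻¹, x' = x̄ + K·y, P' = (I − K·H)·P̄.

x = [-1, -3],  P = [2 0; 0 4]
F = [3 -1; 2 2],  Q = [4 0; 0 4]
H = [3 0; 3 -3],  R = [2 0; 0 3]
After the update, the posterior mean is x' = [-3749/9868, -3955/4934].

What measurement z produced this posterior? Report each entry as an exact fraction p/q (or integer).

x̄ = F·x = [0, -8]
P̄ = F·P·Fᵀ + Q = [26 4; 4 28]
S = H·P̄·Hᵀ + R = [236 198; 198 417]
K = P̄·Hᵀ·S⁻¹ = [3243/9868 11/4934; 1605/4934 -807/2467]
x' − x̄ = [-3749/9868, 35517/4934] = K·y
y = (KᵀK)⁻¹·Kᵀ·(x' − x̄) = [-1, -23]
z = y + H·x̄ = [-1, -23] + [0, 24] = [-1, 1]

z = [-1, 1]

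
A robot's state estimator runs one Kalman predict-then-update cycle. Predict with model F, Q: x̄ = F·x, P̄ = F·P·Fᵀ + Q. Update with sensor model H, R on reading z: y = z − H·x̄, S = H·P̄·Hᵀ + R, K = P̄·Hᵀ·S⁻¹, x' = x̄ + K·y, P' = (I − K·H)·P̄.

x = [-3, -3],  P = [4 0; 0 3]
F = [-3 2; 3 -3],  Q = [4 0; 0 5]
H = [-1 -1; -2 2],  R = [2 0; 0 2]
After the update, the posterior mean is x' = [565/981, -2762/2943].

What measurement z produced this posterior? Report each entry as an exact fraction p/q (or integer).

z = [1, -3]

x̄ = F·x = [3, 0]
P̄ = F·P·Fᵀ + Q = [52 -54; -54 68]
S = H·P̄·Hᵀ + R = [14 -32; -32 914]
K = P̄·Hᵀ·S⁻¹ = [-413/981 -242/981; -1247/2943 742/2943]
x' − x̄ = [-2378/981, -2762/2943] = K·y
y = (KᵀK)⁻¹·Kᵀ·(x' − x̄) = [4, 3]
z = y + H·x̄ = [4, 3] + [-3, -6] = [1, -3]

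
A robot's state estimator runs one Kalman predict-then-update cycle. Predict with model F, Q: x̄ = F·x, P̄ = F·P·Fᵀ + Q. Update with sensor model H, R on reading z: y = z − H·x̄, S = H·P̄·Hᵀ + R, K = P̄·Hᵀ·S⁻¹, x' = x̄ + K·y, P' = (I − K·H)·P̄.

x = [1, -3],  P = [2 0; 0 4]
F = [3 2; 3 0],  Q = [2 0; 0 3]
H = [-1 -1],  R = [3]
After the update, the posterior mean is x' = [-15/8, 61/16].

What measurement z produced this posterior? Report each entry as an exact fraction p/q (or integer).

z = [-2]

x̄ = F·x = [-3, 3]
P̄ = F·P·Fᵀ + Q = [36 18; 18 21]
S = H·P̄·Hᵀ + R = [96]
K = P̄·Hᵀ·S⁻¹ = [-9/16; -13/32]
x' − x̄ = [9/8, 13/16] = K·y
y = (KᵀK)⁻¹·Kᵀ·(x' − x̄) = [-2]
z = y + H·x̄ = [-2] + [0] = [-2]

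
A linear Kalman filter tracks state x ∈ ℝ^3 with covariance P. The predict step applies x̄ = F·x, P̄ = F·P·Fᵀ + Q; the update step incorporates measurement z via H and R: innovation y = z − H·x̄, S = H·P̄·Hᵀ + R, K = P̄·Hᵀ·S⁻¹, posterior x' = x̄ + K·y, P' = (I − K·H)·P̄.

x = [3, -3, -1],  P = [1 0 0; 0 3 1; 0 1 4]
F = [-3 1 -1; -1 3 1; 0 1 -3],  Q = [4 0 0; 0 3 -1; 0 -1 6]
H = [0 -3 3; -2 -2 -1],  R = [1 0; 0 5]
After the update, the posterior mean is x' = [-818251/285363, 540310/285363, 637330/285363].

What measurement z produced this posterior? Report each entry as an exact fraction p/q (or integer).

z = [1, -1]

x̄ = F·x = [-11, -13, 0]
P̄ = F·P·Fᵀ + Q = [18 6 11; 6 41 -12; 11 -12 39]
S = H·P̄·Hᵀ + R = [937 135; 135 324]
K = P̄·Hᵀ·S⁻¹ = [475/10569 -57308/285363; -1498/10569 -55369/285363; 2021/10569 -55324/285363]
x' − x̄ = [2320742/285363, 4250029/285363, 637330/285363] = K·y
y = (KᵀK)⁻¹·Kᵀ·(x' − x̄) = [-38, -49]
z = y + H·x̄ = [-38, -49] + [39, 48] = [1, -1]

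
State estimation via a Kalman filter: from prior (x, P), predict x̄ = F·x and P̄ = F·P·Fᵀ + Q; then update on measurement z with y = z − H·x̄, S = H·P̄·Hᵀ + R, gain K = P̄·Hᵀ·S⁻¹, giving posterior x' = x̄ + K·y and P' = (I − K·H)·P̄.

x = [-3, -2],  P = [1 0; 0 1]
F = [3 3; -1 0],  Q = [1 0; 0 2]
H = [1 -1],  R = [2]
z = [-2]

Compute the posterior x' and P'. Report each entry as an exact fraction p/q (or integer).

x̄ = F·x = [-15, 3]
P̄ = F·P·Fᵀ + Q = [19 -3; -3 3]
y = z − H·x̄ = [16]
S = H·P̄·Hᵀ + R = [30]
K = P̄·Hᵀ·S⁻¹ = [11/15; -1/5]
x' = x̄ + K·y = [-49/15, -1/5]
P' = (I − K·H)·P̄ = [43/15 7/5; 7/5 9/5]

x' = [-49/15, -1/5]
P' = [43/15 7/5; 7/5 9/5]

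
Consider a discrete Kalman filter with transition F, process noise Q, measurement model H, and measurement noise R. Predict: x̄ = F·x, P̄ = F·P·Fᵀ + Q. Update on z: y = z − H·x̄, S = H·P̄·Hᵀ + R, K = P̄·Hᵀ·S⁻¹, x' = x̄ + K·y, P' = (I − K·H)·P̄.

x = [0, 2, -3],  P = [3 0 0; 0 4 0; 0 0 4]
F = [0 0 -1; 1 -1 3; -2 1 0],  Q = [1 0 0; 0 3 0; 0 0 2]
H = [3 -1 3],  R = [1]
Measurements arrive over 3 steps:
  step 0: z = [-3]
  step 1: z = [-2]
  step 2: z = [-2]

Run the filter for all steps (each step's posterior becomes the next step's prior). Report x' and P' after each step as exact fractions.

step 0: x̄ = F·x = [3, -11, 2]
step 0: P̄ = F·P·Fᵀ + Q = [5 -12 0; -12 46 -10; 0 -10 18]
step 0: y = z − H·x̄ = [-29]
step 0: S = H·P̄·Hᵀ + R = [386]
step 0: K = P̄·Hᵀ·S⁻¹ = [27/386; -56/193; 32/193]
step 0: x' = x̄ + K·y = [375/386, -499/193, -542/193]
step 0: P' = (I − K·H)·P̄ = [1201/386 -804/193 -864/193; -804/193 2606/193 1654/193; -864/193 1654/193 1426/193]
step 1: x̄ = F·x = [542/193, -1879/386, -874/193]
step 1: P̄ = F·P·Fᵀ + Q = [1619/193 -1760/193 -3382/193; -1760/193 6239/386 3927/193; -3382/193 3927/193 8610/193]
step 1: y = z − H·x̄ = [-659/386]
step 1: S = H·P̄·Hᵀ + R = [42991/386]
step 1: K = P̄·Hᵀ·S⁻¹ = [-7058/42991; 6763/42991; 23514/42991]
step 1: x' = x̄ + K·y = [132781/42991, -220821/42991, -234829/42991]
step 1: P' = (I − K·H)·P̄ = [231579/42991 -268381/42991 -323392/42991; -268381/42991 576380/42991 462762/42991; -323392/42991 462762/42991 485484/42991]
step 2: x̄ = F·x = [234829/42991, -350885/42991, -486383/42991]
step 2: P̄ = F·P·Fᵀ + Q = [528475/42991 -670298/42991 -1109546/42991; -670298/42991 1126126/42991 1483957/42991; -1109546/42991 1483957/42991 2662202/42991]
step 2: y = z − H·x̄ = [317795/42991]
step 2: S = H·P̄·Hᵀ + R = [5031428/42991]
step 2: K = P̄·Hᵀ·S⁻¹ = [-1072915/5031428; 1314851/5031428; 3174011/5031428]
step 2: x' = x̄ + K·y = [19551957/5031428, -31346085/5031428, -33460869/5031428]
step 2: P' = (I − K·H)·P̄ = [35073325/5031428 -45633569/5031428 -50642153/5031428; -45633569/5031428 91581697/5031428 76599085/5031428; -50642153/5031428 76599085/5031428 77233185/5031428]

step 0: x' = [375/386, -499/193, -542/193], P' = [1201/386 -804/193 -864/193; -804/193 2606/193 1654/193; -864/193 1654/193 1426/193]
step 1: x' = [132781/42991, -220821/42991, -234829/42991], P' = [231579/42991 -268381/42991 -323392/42991; -268381/42991 576380/42991 462762/42991; -323392/42991 462762/42991 485484/42991]
step 2: x' = [19551957/5031428, -31346085/5031428, -33460869/5031428], P' = [35073325/5031428 -45633569/5031428 -50642153/5031428; -45633569/5031428 91581697/5031428 76599085/5031428; -50642153/5031428 76599085/5031428 77233185/5031428]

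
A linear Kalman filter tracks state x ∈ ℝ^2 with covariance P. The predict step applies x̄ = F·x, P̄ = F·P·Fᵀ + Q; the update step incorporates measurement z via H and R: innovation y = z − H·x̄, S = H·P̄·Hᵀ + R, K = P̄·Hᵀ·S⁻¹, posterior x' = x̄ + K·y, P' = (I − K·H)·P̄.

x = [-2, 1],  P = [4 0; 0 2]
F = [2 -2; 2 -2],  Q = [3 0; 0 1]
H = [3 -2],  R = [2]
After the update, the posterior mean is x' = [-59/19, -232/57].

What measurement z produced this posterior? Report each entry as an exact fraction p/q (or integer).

z = [-1]

x̄ = F·x = [-6, -6]
P̄ = F·P·Fᵀ + Q = [27 24; 24 25]
S = H·P̄·Hᵀ + R = [57]
K = P̄·Hᵀ·S⁻¹ = [11/19; 22/57]
x' − x̄ = [55/19, 110/57] = K·y
y = (KᵀK)⁻¹·Kᵀ·(x' − x̄) = [5]
z = y + H·x̄ = [5] + [-6] = [-1]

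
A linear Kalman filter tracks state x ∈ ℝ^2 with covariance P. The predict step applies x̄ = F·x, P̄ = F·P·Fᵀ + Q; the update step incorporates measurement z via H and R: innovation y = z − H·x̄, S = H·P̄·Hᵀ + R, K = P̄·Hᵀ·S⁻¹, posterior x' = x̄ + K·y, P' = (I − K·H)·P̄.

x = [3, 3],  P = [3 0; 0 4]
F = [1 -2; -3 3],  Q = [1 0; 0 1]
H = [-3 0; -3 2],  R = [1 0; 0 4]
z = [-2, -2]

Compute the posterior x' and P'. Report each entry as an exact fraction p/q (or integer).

x̄ = F·x = [-3, 0]
P̄ = F·P·Fᵀ + Q = [20 -33; -33 64]
y = z − H·x̄ = [-11, -11]
S = H·P̄·Hᵀ + R = [181 378; 378 836]
K = P̄·Hᵀ·S⁻¹ = [-633/2108 -63/4216; -1521/4216 3665/8432]
x' = x̄ + K·y = [1971/4216, -6853/8432]
P' = (I − K·H)·P̄ = [211/2108 507/4216; 507/4216 8851/8432]

x' = [1971/4216, -6853/8432]
P' = [211/2108 507/4216; 507/4216 8851/8432]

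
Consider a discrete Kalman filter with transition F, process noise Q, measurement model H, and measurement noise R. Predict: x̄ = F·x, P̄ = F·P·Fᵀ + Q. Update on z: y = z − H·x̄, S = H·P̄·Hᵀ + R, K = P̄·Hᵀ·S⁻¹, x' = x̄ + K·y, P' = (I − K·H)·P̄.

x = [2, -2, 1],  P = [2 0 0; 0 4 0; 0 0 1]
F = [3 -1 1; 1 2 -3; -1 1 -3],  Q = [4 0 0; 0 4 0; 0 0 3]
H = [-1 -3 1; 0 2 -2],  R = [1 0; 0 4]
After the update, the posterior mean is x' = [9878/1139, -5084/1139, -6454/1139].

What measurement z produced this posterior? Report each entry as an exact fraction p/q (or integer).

z = [-1, 2]

x̄ = F·x = [9, -5, -7]
P̄ = F·P·Fᵀ + Q = [27 -5 -13; -5 31 15; -13 15 18]
S = H·P̄·Hᵀ + R = [231 -118; -118 80]
K = P̄·Hᵀ·S⁻¹ = [-28/1139 373/2278; -516/1139 -611/2278; -457/1139 -1519/2278]
x' − x̄ = [-373/1139, 611/1139, 1519/1139] = K·y
y = (KᵀK)⁻¹·Kᵀ·(x' − x̄) = [0, -2]
z = y + H·x̄ = [0, -2] + [-1, 4] = [-1, 2]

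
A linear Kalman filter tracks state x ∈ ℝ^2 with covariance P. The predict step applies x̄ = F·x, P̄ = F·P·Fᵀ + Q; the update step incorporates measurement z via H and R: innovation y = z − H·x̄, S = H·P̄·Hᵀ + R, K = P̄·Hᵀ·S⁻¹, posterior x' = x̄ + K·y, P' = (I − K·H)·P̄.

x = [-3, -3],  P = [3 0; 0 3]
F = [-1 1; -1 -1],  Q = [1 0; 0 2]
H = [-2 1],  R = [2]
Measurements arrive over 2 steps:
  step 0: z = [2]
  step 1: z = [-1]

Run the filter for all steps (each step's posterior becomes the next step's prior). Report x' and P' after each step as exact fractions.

step 0: x̄ = F·x = [0, 6]
step 0: P̄ = F·P·Fᵀ + Q = [7 0; 0 8]
step 0: y = z − H·x̄ = [-4]
step 0: S = H·P̄·Hᵀ + R = [38]
step 0: K = P̄·Hᵀ·S⁻¹ = [-7/19; 4/19]
step 0: x' = x̄ + K·y = [28/19, 98/19]
step 0: P' = (I − K·H)·P̄ = [35/19 56/19; 56/19 120/19]
step 1: x̄ = F·x = [70/19, -126/19]
step 1: P̄ = F·P·Fᵀ + Q = [62/19 -85/19; -85/19 305/19]
step 1: y = z − H·x̄ = [13]
step 1: S = H·P̄·Hᵀ + R = [49]
step 1: K = P̄·Hᵀ·S⁻¹ = [-11/49; 25/49]
step 1: x' = x̄ + K·y = [713/931, 1/931]
step 1: P' = (I − K·H)·P̄ = [739/931 1060/931; 1060/931 3070/931]

step 0: x' = [28/19, 98/19], P' = [35/19 56/19; 56/19 120/19]
step 1: x' = [713/931, 1/931], P' = [739/931 1060/931; 1060/931 3070/931]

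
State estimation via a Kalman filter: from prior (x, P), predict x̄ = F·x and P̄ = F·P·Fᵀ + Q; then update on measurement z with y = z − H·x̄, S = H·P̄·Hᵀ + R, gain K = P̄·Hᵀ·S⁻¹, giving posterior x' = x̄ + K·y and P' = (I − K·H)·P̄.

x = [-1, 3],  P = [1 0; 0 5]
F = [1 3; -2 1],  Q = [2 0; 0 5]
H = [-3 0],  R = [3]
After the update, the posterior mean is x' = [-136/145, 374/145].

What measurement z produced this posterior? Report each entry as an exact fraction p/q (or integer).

z = [3]

x̄ = F·x = [8, 5]
P̄ = F·P·Fᵀ + Q = [48 13; 13 14]
S = H·P̄·Hᵀ + R = [435]
K = P̄·Hᵀ·S⁻¹ = [-48/145; -13/145]
x' − x̄ = [-1296/145, -351/145] = K·y
y = (KᵀK)⁻¹·Kᵀ·(x' − x̄) = [27]
z = y + H·x̄ = [27] + [-24] = [3]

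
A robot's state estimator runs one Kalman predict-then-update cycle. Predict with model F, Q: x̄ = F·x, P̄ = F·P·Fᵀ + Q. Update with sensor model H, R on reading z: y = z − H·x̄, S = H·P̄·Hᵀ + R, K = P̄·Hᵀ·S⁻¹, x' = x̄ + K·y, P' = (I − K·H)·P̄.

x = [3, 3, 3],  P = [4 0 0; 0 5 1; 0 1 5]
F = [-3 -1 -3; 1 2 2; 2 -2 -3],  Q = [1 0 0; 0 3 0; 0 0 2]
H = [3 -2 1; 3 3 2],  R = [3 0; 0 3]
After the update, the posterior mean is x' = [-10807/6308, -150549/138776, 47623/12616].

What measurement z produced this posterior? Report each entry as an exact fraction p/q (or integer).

x̄ = F·x = [-21, 15, -9]
P̄ = F·P·Fᵀ + Q = [93 -60 40; -60 55 -52; 40 -52 95]
S = H·P̄·Hᵀ + R = [2323 929; 929 491]
K = P̄·Hᵀ·S⁻¹ = [2239/12616 363/12616; -57371/277552 41281/277552; 1233/25232 5581/25232]
x' − x̄ = [121661/6308, -2232189/138776, 161167/12616] = K·y
y = (KᵀK)⁻¹·Kᵀ·(x' − x̄) = [103, 35]
z = y + H·x̄ = [103, 35] + [-102, -36] = [1, -1]

z = [1, -1]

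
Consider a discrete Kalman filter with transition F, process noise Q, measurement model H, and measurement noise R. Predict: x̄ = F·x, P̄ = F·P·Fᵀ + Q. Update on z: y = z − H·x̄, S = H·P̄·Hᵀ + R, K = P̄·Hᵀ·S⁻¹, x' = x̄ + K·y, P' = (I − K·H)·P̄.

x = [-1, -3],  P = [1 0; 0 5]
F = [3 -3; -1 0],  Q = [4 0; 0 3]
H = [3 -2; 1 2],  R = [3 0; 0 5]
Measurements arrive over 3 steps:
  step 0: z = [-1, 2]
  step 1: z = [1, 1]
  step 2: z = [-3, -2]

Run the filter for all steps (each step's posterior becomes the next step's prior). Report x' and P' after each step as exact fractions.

step 0: x̄ = F·x = [6, 1]
step 0: P̄ = F·P·Fᵀ + Q = [58 -3; -3 4]
step 0: y = z − H·x̄ = [-17, -6]
step 0: S = H·P̄·Hᵀ + R = [577 146; 146 67]
step 0: K = P̄·Hᵀ·S⁻¹ = [4468/17343 3724/17343; -623/5781 1789/5781]
step 0: x' = x̄ + K·y = [5758/17343, 5638/5781]
step 0: P' = (I − K·H)·P̄ = [8006/17343 1769/5781; 1769/5781 1196/1927]
step 1: x̄ = F·x = [-11156/5781, -5758/17343]
step 1: P̄ = F·P·Fᵀ + Q = [15864/1927 -2699/5781; -2699/5781 60035/17343]
step 1: y = z − H·x̄ = [2591/423, 62327/17343]
step 1: S = H·P̄·Hᵀ + R = [40837/423 3800/423; 3800/423 437243/17343]
step 1: K = P̄·Hᵀ·S⁻¹ = [10069922/40812417 8227058/40812417; -1548487/13604139 4035629/13604139]
step 1: x' = x̄ + K·y = [12488944/40812417, 501568/13604139]
step 1: P' = (I − K·H)·P̄ = [17836264/40812417 3883171/13604139; 3883171/13604139 2715829/4534713]
step 2: x̄ = F·x = [10984240/13604139, -12488944/40812417]
step 2: P̄ = F·P·Fᵀ + Q = [37118551/4534713 -6186751/13604139; -6186751/13604139 140273515/40812417]
step 2: y = z − H·x̄ = [-246273299/40812417, -89599666/40812417]
step 2: S = H·P̄·Hᵀ + R = [3912856978/40812417 366865805/40812417; 366865805/40812417 1024982092/40812417]
step 2: K = P̄·Hᵀ·S⁻¹ = [23432728963/94971533103 19126961407/94971533103; -3599733323/31657177701 9380047801/31657177701]
step 2: x' = x̄ + K·y = [-106709055767/94971533103, -8558563649/31657177701]
step 2: P' = (I − K·H)·P̄ = [41483248481/94971533103 9025259759/31657177701; 9025259759/31657177701 6312496541/10552392567]

step 0: x' = [5758/17343, 5638/5781], P' = [8006/17343 1769/5781; 1769/5781 1196/1927]
step 1: x' = [12488944/40812417, 501568/13604139], P' = [17836264/40812417 3883171/13604139; 3883171/13604139 2715829/4534713]
step 2: x' = [-106709055767/94971533103, -8558563649/31657177701], P' = [41483248481/94971533103 9025259759/31657177701; 9025259759/31657177701 6312496541/10552392567]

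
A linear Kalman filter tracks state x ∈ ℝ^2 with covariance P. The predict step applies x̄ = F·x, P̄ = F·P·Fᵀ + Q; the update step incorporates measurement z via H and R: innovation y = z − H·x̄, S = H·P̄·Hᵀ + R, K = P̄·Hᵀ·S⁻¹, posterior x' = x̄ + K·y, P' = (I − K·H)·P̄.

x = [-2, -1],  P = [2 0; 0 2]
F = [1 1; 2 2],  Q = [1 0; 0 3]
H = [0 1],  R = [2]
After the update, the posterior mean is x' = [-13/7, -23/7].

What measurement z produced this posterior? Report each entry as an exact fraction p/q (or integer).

z = [-3]

x̄ = F·x = [-3, -6]
P̄ = F·P·Fᵀ + Q = [5 8; 8 19]
S = H·P̄·Hᵀ + R = [21]
K = P̄·Hᵀ·S⁻¹ = [8/21; 19/21]
x' − x̄ = [8/7, 19/7] = K·y
y = (KᵀK)⁻¹·Kᵀ·(x' − x̄) = [3]
z = y + H·x̄ = [3] + [-6] = [-3]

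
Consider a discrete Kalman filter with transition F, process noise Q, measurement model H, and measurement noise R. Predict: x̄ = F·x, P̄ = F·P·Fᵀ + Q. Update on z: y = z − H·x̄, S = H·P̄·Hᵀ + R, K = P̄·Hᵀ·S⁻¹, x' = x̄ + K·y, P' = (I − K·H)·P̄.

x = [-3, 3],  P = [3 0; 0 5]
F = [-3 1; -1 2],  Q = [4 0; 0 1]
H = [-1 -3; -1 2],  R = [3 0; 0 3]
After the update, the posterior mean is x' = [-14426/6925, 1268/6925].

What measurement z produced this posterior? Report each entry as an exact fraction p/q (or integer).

z = [2, 3]

x̄ = F·x = [12, 9]
P̄ = F·P·Fᵀ + Q = [36 19; 19 24]
S = H·P̄·Hᵀ + R = [369 -89; -89 59]
K = P̄·Hᵀ·S⁻¹ = [-5309/13850 -7539/13850; -1394/6925 1301/6925]
x' − x̄ = [-97526/6925, -61057/6925] = K·y
y = (KᵀK)⁻¹·Kᵀ·(x' − x̄) = [41, -3]
z = y + H·x̄ = [41, -3] + [-39, 6] = [2, 3]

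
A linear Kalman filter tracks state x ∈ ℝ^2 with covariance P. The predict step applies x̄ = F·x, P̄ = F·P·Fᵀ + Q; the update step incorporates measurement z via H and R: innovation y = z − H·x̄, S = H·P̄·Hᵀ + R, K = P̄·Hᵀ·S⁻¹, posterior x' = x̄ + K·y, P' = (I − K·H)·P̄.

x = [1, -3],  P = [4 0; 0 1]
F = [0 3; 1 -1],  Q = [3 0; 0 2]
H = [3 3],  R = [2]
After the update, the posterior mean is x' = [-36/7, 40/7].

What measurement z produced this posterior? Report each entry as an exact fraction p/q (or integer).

z = [2]

x̄ = F·x = [-9, 4]
P̄ = F·P·Fᵀ + Q = [12 -3; -3 7]
S = H·P̄·Hᵀ + R = [119]
K = P̄·Hᵀ·S⁻¹ = [27/119; 12/119]
x' − x̄ = [27/7, 12/7] = K·y
y = (KᵀK)⁻¹·Kᵀ·(x' − x̄) = [17]
z = y + H·x̄ = [17] + [-15] = [2]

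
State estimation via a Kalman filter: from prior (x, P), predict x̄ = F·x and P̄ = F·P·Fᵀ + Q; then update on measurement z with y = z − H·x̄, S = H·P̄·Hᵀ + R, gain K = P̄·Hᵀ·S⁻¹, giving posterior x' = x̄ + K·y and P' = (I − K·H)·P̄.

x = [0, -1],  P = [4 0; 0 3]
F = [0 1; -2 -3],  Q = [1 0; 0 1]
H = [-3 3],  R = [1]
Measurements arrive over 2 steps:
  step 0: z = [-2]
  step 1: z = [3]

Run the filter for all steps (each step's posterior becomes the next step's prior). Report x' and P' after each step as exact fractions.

step 0: x̄ = F·x = [-1, 3]
step 0: P̄ = F·P·Fᵀ + Q = [4 -9; -9 44]
step 0: y = z − H·x̄ = [-14]
step 0: S = H·P̄·Hᵀ + R = [595]
step 0: K = P̄·Hᵀ·S⁻¹ = [-39/595; 159/595]
step 0: x' = x̄ + K·y = [-7/85, -63/85]
step 0: P' = (I − K·H)·P̄ = [859/595 846/595; 846/595 899/595]
step 1: x̄ = F·x = [-63/85, 203/85]
step 1: P̄ = F·P·Fᵀ + Q = [1494/595 -627/85; -627/85 3182/85]
step 1: y = z − H·x̄ = [-543/85]
step 1: S = H·P̄·Hᵀ + R = [293509/595]
step 1: K = P̄·Hᵀ·S⁻¹ = [-17649/293509; 79989/293509]
step 1: x' = x̄ + K·y = [-104796/293509, 189980/293509]
step 1: P' = (I − K·H)·P̄ = [213471/293509 207588/293509; 207588/293509 234251/293509]

step 0: x' = [-7/85, -63/85], P' = [859/595 846/595; 846/595 899/595]
step 1: x' = [-104796/293509, 189980/293509], P' = [213471/293509 207588/293509; 207588/293509 234251/293509]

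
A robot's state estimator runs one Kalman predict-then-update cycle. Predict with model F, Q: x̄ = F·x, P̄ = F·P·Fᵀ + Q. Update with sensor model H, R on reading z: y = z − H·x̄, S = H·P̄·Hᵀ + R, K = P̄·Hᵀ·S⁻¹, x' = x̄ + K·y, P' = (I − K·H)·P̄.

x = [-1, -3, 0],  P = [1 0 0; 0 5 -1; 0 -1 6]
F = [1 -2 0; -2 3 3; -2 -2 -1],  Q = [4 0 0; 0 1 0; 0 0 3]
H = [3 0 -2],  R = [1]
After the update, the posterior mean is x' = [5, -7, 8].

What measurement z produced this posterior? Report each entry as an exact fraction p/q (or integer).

z = [-1]

x̄ = F·x = [5, -7, 8]
P̄ = F·P·Fᵀ + Q = [25 -26 16; -26 86 -35; 16 -35 29]
S = H·P̄·Hᵀ + R = [150]
K = P̄·Hᵀ·S⁻¹ = [43/150; -4/75; -1/15]
x' − x̄ = [0, 0, 0] = K·y
y = (KᵀK)⁻¹·Kᵀ·(x' − x̄) = [0]
z = y + H·x̄ = [0] + [-1] = [-1]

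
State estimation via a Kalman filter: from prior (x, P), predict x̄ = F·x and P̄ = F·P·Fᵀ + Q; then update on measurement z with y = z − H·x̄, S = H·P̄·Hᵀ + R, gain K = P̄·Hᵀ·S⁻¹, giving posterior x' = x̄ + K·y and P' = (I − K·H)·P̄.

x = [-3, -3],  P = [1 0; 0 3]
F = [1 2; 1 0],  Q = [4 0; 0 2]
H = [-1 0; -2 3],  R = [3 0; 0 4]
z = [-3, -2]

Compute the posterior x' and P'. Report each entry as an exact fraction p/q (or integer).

x' = [12/41, -30/41]
P' = [1554/779 48/41; 48/41 44/41]

x̄ = F·x = [-9, -3]
P̄ = F·P·Fᵀ + Q = [17 1; 1 3]
y = z − H·x̄ = [-12, -11]
S = H·P̄·Hᵀ + R = [20 31; 31 87]
K = P̄·Hᵀ·S⁻¹ = [-518/779 -93/779; -16/41 9/41]
x' = x̄ + K·y = [12/41, -30/41]
P' = (I − K·H)·P̄ = [1554/779 48/41; 48/41 44/41]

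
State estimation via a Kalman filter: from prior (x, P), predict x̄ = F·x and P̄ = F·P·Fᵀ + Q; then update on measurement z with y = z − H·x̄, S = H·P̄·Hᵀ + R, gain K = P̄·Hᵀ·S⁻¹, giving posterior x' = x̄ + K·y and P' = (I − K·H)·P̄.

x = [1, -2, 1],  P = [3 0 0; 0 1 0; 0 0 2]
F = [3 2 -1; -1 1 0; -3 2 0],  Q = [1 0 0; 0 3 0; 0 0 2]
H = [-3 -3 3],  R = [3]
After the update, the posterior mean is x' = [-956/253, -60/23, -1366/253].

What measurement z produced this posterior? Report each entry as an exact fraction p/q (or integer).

z = [3]

x̄ = F·x = [-2, -3, -7]
P̄ = F·P·Fᵀ + Q = [34 -7 -23; -7 7 11; -23 11 33]
S = H·P̄·Hᵀ + R = [759]
K = P̄·Hᵀ·S⁻¹ = [-50/253; 1/23; 45/253]
x' − x̄ = [-450/253, 9/23, 405/253] = K·y
y = (KᵀK)⁻¹·Kᵀ·(x' − x̄) = [9]
z = y + H·x̄ = [9] + [-6] = [3]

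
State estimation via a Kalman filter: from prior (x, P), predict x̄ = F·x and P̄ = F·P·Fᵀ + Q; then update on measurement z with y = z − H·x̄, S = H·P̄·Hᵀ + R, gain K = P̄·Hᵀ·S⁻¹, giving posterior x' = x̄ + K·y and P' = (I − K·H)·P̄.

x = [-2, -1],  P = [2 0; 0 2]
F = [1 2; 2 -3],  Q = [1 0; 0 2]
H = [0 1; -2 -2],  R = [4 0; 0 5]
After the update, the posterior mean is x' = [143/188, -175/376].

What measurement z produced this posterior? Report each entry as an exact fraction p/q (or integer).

z = [-2, -2]

x̄ = F·x = [-4, -1]
P̄ = F·P·Fᵀ + Q = [11 -8; -8 28]
S = H·P̄·Hᵀ + R = [32 -40; -40 97]
K = P̄·Hᵀ·S⁻¹ = [-127/188 -16/47; 279/376 -5/47]
x' − x̄ = [895/188, 201/376] = K·y
y = (KᵀK)⁻¹·Kᵀ·(x' − x̄) = [-1, -12]
z = y + H·x̄ = [-1, -12] + [-1, 10] = [-2, -2]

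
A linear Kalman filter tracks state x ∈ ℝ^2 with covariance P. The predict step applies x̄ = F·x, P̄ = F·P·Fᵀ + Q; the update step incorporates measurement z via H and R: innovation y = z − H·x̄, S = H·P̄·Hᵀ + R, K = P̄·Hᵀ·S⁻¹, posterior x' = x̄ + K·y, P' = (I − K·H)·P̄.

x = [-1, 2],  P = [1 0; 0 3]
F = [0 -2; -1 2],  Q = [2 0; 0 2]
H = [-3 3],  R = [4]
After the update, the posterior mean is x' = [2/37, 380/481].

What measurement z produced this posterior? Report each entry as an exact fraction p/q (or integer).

x̄ = F·x = [-4, 5]
P̄ = F·P·Fᵀ + Q = [14 -12; -12 15]
S = H·P̄·Hᵀ + R = [481]
K = P̄·Hᵀ·S⁻¹ = [-6/37; 81/481]
x' − x̄ = [150/37, -2025/481] = K·y
y = (KᵀK)⁻¹·Kᵀ·(x' − x̄) = [-25]
z = y + H·x̄ = [-25] + [27] = [2]

z = [2]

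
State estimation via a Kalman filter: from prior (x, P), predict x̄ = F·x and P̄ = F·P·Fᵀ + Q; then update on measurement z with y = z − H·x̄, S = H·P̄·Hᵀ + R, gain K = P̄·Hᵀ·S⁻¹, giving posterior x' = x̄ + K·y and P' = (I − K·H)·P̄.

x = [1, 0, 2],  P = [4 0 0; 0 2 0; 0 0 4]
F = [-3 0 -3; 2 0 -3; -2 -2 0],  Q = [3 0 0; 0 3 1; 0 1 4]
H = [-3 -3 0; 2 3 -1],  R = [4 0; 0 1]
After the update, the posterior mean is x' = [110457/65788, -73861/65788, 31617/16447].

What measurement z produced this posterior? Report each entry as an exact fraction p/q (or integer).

z = [-2, -2]

x̄ = F·x = [-9, -4, -2]
P̄ = F·P·Fᵀ + Q = [75 12 24; 12 55 -15; 24 -15 28]
S = H·P̄·Hᵀ + R = [1390 -1098; -1098 962]
K = P̄·Hᵀ·S⁻¹ = [-36603/65788 -30699/65788; 15315/65788 31431/65788; -6678/16447 -16099/32894]
x' − x̄ = [702549/65788, 189291/65788, 64511/16447] = K·y
y = (KᵀK)⁻¹·Kᵀ·(x' − x̄) = [-41, 26]
z = y + H·x̄ = [-41, 26] + [39, -28] = [-2, -2]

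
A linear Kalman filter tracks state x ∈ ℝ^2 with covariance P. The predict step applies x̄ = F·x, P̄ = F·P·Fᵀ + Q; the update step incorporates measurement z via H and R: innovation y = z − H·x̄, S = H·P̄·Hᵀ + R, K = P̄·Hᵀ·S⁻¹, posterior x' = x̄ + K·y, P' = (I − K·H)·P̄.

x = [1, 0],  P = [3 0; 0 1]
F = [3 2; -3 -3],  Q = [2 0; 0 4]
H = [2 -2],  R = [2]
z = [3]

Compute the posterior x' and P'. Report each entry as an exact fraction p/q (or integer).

x' = [27/31, -20/31]
P' = [55/31 143/93; 143/93 502/279]

x̄ = F·x = [3, -3]
P̄ = F·P·Fᵀ + Q = [33 -33; -33 40]
y = z − H·x̄ = [-9]
S = H·P̄·Hᵀ + R = [558]
K = P̄·Hᵀ·S⁻¹ = [22/93; -73/279]
x' = x̄ + K·y = [27/31, -20/31]
P' = (I − K·H)·P̄ = [55/31 143/93; 143/93 502/279]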